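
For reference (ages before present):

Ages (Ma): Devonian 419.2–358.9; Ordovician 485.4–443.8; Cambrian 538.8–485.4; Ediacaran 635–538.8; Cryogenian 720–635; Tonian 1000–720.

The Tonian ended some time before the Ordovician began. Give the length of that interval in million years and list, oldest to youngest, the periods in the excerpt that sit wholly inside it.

234.6 million years; Cryogenian, Ediacaran, Cambrian

End of Tonian = 720 Ma; start of Ordovician = 485.4 Ma.
Gap = 720 − 485.4 = 234.6 Myr.
Periods wholly inside 720–485.4 Ma: Cryogenian (720–635), Ediacaran (635–538.8), Cambrian (538.8–485.4).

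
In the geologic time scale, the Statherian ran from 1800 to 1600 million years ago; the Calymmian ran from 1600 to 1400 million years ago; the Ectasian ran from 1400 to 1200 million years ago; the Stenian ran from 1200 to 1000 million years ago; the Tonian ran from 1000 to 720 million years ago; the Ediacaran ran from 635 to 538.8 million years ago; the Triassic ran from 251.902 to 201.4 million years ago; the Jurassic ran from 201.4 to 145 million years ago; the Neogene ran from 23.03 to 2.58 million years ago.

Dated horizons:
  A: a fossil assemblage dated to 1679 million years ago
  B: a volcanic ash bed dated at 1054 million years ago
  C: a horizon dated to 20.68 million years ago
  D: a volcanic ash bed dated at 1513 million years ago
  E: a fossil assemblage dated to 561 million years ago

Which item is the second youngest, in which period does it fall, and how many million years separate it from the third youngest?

E, in the Ediacaran; 493 million years to B

Sorted youngest-first by Ma: C (20.68), E (561), B (1054), D (1513), A (1679).
The second youngest is E at 561 Ma, which lies in 635–538.8 Ma: the Ediacaran.
The third youngest is B at 1054 Ma; separation = |561 − 1054| = 493 Myr.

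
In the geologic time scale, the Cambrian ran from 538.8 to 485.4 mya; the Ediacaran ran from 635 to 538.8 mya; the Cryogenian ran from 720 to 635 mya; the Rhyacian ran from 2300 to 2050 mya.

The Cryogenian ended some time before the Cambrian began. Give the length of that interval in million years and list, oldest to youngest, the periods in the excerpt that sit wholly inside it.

96.2 million years; Ediacaran

End of Cryogenian = 635 Ma; start of Cambrian = 538.8 Ma.
Gap = 635 − 538.8 = 96.2 Myr.
Periods wholly inside 635–538.8 Ma: Ediacaran (635–538.8).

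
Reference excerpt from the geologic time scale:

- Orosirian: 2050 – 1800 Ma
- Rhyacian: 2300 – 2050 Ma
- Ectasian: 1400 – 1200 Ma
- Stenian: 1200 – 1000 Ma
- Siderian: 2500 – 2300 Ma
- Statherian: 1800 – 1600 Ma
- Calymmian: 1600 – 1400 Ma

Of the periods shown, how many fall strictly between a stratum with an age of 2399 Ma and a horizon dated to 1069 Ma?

2399 Ma sits inside the Siderian (2500–2300) and 1069 Ma inside the Stenian (1200–1000); neither of those is wholly between the two dates.
The listed periods lying completely between them are Rhyacian, Orosirian, Statherian, Calymmian, Ectasian — 5 in all.

5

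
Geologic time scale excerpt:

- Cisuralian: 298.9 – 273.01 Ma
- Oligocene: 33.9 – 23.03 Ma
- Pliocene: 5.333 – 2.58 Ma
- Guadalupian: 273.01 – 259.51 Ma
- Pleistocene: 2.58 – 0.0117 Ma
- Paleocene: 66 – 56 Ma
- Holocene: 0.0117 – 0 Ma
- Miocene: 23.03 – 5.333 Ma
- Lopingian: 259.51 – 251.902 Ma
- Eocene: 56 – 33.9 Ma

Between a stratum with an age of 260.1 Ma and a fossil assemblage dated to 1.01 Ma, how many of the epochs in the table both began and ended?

260.1 Ma sits inside the Guadalupian (273.01–259.51) and 1.01 Ma inside the Pleistocene (2.58–0.0117); neither of those is wholly between the two dates.
The listed epochs lying completely between them are Lopingian, Paleocene, Eocene, Oligocene, Miocene, Pliocene — 6 in all.

6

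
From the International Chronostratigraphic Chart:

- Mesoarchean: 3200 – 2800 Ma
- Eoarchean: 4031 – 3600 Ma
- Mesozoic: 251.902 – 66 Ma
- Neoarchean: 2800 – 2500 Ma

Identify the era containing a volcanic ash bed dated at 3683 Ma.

Eoarchean

3683 Ma lies between 4031 and 3600 Ma, so it falls in the Eoarchean.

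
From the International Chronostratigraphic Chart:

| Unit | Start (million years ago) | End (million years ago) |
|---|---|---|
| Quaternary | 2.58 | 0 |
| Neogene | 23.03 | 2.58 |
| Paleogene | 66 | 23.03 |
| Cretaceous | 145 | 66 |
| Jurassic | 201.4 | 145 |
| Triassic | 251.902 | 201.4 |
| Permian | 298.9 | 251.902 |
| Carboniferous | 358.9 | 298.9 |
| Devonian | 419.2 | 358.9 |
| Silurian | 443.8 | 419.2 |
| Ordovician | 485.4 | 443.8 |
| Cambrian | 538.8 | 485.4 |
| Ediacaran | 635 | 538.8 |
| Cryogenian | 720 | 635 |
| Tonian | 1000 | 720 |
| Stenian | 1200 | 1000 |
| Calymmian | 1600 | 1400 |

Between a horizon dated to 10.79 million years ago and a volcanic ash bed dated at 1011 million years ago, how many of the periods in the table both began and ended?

13

The older date is 1011 Ma and the younger is 10.79 Ma.
Periods with start < 1011 and end > 10.79 Ma: Tonian (1000–720), Cryogenian (720–635), Ediacaran (635–538.8), Cambrian (538.8–485.4), Ordovician (485.4–443.8), Silurian (443.8–419.2), Devonian (419.2–358.9), Carboniferous (358.9–298.9), Permian (298.9–251.902), Triassic (251.902–201.4), Jurassic (201.4–145), Cretaceous (145–66), Paleogene (66–23.03).
That is 13 complete periods.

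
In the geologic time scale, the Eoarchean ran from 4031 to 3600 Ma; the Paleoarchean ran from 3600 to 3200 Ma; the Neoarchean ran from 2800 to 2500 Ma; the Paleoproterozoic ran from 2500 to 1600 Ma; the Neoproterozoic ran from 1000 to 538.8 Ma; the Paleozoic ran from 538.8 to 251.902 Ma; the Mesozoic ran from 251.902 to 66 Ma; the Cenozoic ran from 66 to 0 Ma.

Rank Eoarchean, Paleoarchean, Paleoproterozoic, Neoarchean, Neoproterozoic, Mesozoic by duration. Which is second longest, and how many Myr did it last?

Durations: Eoarchean 431; Paleoarchean 400; Paleoproterozoic 900; Neoarchean 300; Neoproterozoic 461.2; Mesozoic 185.902 Myr.
Sorted longest-first: Paleoproterozoic (900), Neoproterozoic (461.2), Eoarchean (431), Paleoarchean (400), Neoarchean (300), Mesozoic (185.902).
The second longest is Neoproterozoic at 461.2 Myr.

Neoproterozoic, 461.2 million years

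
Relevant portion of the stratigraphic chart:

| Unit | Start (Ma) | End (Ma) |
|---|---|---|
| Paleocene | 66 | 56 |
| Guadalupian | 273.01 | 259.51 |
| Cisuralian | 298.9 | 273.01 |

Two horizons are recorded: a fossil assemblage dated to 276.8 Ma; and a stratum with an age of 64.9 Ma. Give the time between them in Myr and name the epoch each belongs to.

211.9 million years apart; the first in the Cisuralian, the second in the Paleocene

Elapsed time: 276.8 − 64.9 = 211.9 Myr.
276.8 Ma lies within 298.9–273.01 Ma: Cisuralian.
64.9 Ma lies within 66–56 Ma: Paleocene.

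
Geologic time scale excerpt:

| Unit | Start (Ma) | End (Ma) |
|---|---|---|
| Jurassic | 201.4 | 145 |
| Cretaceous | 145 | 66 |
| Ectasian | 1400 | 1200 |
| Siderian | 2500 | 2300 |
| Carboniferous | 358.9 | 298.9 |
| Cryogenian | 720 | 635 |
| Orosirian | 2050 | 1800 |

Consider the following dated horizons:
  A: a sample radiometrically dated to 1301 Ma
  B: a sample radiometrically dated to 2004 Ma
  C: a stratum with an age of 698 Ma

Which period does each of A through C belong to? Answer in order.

Match each age against the start–end ranges in the excerpt: A = 1301 Ma → Ectasian (1400–1200); B = 2004 Ma → Orosirian (2050–1800); C = 698 Ma → Cryogenian (720–635).

A — Ectasian; B — Orosirian; C — Cryogenian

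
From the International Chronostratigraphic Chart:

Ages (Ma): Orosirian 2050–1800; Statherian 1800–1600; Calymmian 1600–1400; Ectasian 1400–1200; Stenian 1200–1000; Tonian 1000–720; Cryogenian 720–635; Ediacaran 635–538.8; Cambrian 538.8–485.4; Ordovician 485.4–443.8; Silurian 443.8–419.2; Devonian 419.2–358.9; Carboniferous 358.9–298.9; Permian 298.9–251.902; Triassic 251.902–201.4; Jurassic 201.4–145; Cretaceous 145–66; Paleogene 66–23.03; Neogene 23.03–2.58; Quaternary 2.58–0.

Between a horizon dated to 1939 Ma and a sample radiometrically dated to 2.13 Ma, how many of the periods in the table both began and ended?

18

1939 Ma sits inside the Orosirian (2050–1800) and 2.13 Ma inside the Quaternary (2.58–0); neither of those is wholly between the two dates.
The listed periods lying completely between them are Statherian, Calymmian, Ectasian, Stenian, Tonian, Cryogenian, Ediacaran, Cambrian, Ordovician, Silurian, Devonian, Carboniferous, Permian, Triassic, Jurassic, Cretaceous, Paleogene, Neogene — 18 in all.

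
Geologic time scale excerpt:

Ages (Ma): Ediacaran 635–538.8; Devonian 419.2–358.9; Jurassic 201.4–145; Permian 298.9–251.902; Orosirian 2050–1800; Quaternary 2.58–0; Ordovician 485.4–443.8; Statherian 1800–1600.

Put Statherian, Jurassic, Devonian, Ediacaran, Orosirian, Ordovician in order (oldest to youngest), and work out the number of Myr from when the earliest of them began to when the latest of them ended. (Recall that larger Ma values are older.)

Orosirian, Statherian, Ediacaran, Ordovician, Devonian, Jurassic; total span 1905 Myr

Start ages (Ma): Orosirian 2050, Statherian 1800, Ediacaran 635, Ordovician 485.4, Devonian 419.2, Jurassic 201.4.
Ordered oldest to youngest: Orosirian, Statherian, Ediacaran, Ordovician, Devonian, Jurassic.
Span = 2050 − 145 = 1905 Myr.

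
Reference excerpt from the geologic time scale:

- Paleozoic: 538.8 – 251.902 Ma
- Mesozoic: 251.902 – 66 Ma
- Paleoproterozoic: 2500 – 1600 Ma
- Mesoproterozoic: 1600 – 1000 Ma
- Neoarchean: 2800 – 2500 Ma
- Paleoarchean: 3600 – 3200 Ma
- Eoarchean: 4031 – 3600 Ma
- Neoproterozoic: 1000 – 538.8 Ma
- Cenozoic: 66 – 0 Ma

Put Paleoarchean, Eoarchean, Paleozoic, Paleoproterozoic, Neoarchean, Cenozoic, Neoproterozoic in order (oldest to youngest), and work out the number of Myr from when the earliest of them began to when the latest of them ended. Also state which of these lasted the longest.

From the excerpt: Paleoarchean 3600–3200; Eoarchean 4031–3600; Paleozoic 538.8–251.902; Paleoproterozoic 2500–1600; Neoarchean 2800–2500; Cenozoic 66–0; Neoproterozoic 1000–538.8 (Ma).
Larger Ma is earlier, so the oldest is Eoarchean and the youngest is Cenozoic; oldest to youngest: Eoarchean, Paleoarchean, Neoarchean, Paleoproterozoic, Neoproterozoic, Paleozoic, Cenozoic.
Oldest start 4031 minus youngest end 0 gives 4031 Myr overall.
Individual lengths (start − end): Paleoproterozoic 900; Neoproterozoic 461.2; Neoarchean 300; Cenozoic 66; Eoarchean 431; Paleoarchean 400; Paleozoic 286.898. The largest is Paleoproterozoic at 900 Myr.

Eoarchean, Paleoarchean, Neoarchean, Paleoproterozoic, Neoproterozoic, Paleozoic, Cenozoic; total span 4031 Myr; longest is Paleoproterozoic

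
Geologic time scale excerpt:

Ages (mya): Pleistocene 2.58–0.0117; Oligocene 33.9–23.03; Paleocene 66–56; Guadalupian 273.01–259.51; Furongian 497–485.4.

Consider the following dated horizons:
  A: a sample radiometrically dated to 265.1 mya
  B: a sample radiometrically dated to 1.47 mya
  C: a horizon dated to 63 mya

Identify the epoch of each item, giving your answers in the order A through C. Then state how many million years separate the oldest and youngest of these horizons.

A — Guadalupian; B — Pleistocene; C — Paleocene; span 263.63 million years

A: 265.1 Ma lies in 273.01–259.51 Ma, so Guadalupian.
B: 1.47 Ma lies in 2.58–0.0117 Ma, so Pleistocene.
C: 63 Ma lies in 66–56 Ma, so Paleocene.
Oldest = 265.1 Ma, youngest = 1.47 Ma → span 263.63 Myr.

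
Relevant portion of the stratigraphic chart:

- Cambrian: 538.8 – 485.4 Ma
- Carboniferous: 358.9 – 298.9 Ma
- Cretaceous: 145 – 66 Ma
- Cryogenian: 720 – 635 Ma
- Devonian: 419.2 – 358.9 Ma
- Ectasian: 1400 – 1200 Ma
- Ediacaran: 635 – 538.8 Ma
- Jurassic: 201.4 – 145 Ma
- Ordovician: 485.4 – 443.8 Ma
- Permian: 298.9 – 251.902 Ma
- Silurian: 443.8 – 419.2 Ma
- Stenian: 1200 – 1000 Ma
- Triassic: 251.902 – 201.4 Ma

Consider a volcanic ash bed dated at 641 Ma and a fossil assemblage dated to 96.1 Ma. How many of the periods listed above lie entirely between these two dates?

The older date is 641 Ma and the younger is 96.1 Ma.
Periods with start < 641 and end > 96.1 Ma: Ediacaran (635–538.8), Cambrian (538.8–485.4), Ordovician (485.4–443.8), Silurian (443.8–419.2), Devonian (419.2–358.9), Carboniferous (358.9–298.9), Permian (298.9–251.902), Triassic (251.902–201.4), Jurassic (201.4–145).
That is 9 complete periods.

9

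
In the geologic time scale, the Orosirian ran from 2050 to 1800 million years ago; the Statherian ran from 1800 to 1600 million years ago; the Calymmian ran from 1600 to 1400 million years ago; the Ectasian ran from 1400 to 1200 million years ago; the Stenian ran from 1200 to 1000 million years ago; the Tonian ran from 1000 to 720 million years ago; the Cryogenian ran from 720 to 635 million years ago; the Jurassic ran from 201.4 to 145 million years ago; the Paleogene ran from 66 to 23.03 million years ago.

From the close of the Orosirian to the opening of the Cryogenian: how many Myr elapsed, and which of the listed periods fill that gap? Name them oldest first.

The Orosirian closes at 1800 Ma and the Cryogenian opens at 720 Ma, so the interval is 1800 − 720 = 1080 Myr.
A period fits inside if it starts at or after 1800 Ma and ends at or before 720 Ma; oldest first that gives Statherian, Calymmian, Ectasian, Stenian, Tonian.

1080 million years; Statherian, Calymmian, Ectasian, Stenian, Tonian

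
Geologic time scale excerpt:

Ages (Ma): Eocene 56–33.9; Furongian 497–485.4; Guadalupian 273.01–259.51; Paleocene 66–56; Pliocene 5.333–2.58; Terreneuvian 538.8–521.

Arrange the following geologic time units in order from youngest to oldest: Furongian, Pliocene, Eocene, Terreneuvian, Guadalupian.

Pliocene → Eocene → Guadalupian → Furongian → Terreneuvian

The oldest of these is Terreneuvian (starts 538.8 Ma) and the youngest is Pliocene (ends 2.58 Ma).
In between, by decreasing start age: Furongian (497), Guadalupian (273.01), Eocene (56).
Listing youngest first means reversing that sequence.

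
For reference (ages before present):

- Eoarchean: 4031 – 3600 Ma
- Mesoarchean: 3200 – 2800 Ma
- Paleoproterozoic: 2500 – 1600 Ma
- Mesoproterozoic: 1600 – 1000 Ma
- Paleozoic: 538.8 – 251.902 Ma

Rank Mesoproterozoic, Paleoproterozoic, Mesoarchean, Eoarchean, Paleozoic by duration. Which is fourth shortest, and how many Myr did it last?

Durations: Mesoproterozoic 600; Paleoproterozoic 900; Mesoarchean 400; Eoarchean 431; Paleozoic 286.898 Myr.
Sorted shortest-first: Paleozoic (286.898), Mesoarchean (400), Eoarchean (431), Mesoproterozoic (600), Paleoproterozoic (900).
The fourth shortest is Mesoproterozoic at 600 Myr.

Mesoproterozoic, 600 million years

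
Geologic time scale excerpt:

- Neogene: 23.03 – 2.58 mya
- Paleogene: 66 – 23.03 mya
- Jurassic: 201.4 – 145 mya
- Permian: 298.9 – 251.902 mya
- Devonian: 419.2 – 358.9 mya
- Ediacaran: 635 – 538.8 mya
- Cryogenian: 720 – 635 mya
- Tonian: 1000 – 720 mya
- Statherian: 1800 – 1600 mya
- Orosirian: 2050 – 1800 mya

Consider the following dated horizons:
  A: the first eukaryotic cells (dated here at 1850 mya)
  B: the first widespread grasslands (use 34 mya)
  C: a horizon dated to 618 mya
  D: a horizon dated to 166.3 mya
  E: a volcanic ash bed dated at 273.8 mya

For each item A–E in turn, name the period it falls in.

A: 1850 Ma lies in 2050–1800 Ma, so Orosirian.
B: 34 Ma lies in 66–23.03 Ma, so Paleogene.
C: 618 Ma lies in 635–538.8 Ma, so Ediacaran.
D: 166.3 Ma lies in 201.4–145 Ma, so Jurassic.
E: 273.8 Ma lies in 298.9–251.902 Ma, so Permian.

A — Orosirian; B — Paleogene; C — Ediacaran; D — Jurassic; E — Permian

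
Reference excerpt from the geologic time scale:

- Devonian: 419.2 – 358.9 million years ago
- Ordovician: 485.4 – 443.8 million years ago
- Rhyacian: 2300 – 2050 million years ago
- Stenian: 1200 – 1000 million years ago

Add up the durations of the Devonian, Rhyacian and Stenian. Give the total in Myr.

510.3 million years

Each duration: Devonian = 60.3; Rhyacian = 250; Stenian = 200.
Sum: 60.3 + 250 + 200 = 510.3 Myr.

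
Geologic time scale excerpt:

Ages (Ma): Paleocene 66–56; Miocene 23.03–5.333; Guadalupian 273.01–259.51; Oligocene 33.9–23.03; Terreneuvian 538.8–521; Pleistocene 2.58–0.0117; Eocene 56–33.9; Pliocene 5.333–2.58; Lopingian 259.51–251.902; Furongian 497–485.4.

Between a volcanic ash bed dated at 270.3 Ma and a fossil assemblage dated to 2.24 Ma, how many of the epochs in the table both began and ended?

6

270.3 Ma sits inside the Guadalupian (273.01–259.51) and 2.24 Ma inside the Pleistocene (2.58–0.0117); neither of those is wholly between the two dates.
The listed epochs lying completely between them are Lopingian, Paleocene, Eocene, Oligocene, Miocene, Pliocene — 6 in all.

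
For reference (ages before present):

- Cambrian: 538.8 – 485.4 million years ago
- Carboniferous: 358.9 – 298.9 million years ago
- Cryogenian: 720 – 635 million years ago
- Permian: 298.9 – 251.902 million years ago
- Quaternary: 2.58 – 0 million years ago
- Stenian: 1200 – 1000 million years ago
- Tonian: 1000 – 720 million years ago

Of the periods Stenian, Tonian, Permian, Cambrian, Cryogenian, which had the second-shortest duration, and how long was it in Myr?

Cambrian, 53.4 million years

Durations: Stenian 200; Tonian 280; Permian 46.998; Cambrian 53.4; Cryogenian 85 Myr.
Sorted shortest-first: Permian (46.998), Cambrian (53.4), Cryogenian (85), Stenian (200), Tonian (280).
The second shortest is Cambrian at 53.4 Myr.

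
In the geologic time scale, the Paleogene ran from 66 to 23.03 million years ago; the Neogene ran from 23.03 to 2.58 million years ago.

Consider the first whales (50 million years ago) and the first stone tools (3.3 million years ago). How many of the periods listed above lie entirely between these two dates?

0

Checking each listed span, none has both start < 50 Ma and end > 3.3 Ma — every period straddles one of the two dates or lies outside them — so the count is 0.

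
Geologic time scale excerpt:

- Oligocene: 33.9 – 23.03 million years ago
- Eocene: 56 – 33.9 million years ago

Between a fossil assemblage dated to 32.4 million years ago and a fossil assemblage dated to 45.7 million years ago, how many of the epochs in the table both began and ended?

Checking each listed span, none has both start < 45.7 Ma and end > 32.4 Ma — every epoch straddles one of the two dates or lies outside them — so the count is 0.

0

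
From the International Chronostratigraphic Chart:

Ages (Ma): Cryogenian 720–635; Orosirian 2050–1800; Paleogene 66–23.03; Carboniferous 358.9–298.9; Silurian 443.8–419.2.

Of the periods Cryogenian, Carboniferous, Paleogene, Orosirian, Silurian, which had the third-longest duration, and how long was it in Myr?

Carboniferous, 60 million years

Durations: Cryogenian 85; Carboniferous 60; Paleogene 42.97; Orosirian 250; Silurian 24.6 Myr.
Sorted longest-first: Orosirian (250), Cryogenian (85), Carboniferous (60), Paleogene (42.97), Silurian (24.6).
The third longest is Carboniferous at 60 Myr.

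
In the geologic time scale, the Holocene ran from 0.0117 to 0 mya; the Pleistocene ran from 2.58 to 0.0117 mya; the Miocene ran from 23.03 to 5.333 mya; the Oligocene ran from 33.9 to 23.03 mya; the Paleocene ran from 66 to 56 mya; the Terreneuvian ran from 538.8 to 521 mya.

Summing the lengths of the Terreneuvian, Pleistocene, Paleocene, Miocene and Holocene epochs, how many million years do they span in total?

48.077 million years

Each duration: Terreneuvian = 17.8; Pleistocene = 2.5683; Paleocene = 10; Miocene = 17.697; Holocene = 0.0117.
Sum: 17.8 + 2.5683 + 10 + 17.697 + 0.0117 = 48.077 Myr.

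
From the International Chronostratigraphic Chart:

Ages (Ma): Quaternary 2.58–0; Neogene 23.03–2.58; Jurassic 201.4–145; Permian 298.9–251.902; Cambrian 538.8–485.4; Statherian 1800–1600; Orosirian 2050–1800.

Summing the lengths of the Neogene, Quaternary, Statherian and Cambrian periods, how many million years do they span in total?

Each duration: Neogene = 20.45; Quaternary = 2.58; Statherian = 200; Cambrian = 53.4.
Sum: 20.45 + 2.58 + 200 + 53.4 = 276.43 Myr.

276.43 million years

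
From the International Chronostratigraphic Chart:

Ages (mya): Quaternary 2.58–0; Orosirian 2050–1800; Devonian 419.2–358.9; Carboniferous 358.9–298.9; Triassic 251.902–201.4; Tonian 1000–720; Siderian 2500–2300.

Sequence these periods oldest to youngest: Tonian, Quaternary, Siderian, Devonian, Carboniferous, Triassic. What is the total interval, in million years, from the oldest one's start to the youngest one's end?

Siderian, Tonian, Devonian, Carboniferous, Triassic, Quaternary; total span 2500 Myr

Start ages (Ma): Siderian 2500, Tonian 1000, Devonian 419.2, Carboniferous 358.9, Triassic 251.902, Quaternary 2.58.
Ordered oldest to youngest: Siderian, Tonian, Devonian, Carboniferous, Triassic, Quaternary.
Span = 2500 − 0 = 2500 Myr.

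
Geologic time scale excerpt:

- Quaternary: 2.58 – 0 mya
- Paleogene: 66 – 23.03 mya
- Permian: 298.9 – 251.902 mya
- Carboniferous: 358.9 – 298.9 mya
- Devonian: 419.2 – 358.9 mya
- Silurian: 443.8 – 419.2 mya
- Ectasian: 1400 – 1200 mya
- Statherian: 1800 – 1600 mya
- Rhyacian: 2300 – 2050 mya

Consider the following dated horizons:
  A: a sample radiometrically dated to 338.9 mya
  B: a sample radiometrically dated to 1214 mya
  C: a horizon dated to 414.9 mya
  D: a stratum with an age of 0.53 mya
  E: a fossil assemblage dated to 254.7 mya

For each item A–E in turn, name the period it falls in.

A: 338.9 Ma lies in 358.9–298.9 Ma, so Carboniferous.
B: 1214 Ma lies in 1400–1200 Ma, so Ectasian.
C: 414.9 Ma lies in 419.2–358.9 Ma, so Devonian.
D: 0.53 Ma lies in 2.58–0 Ma, so Quaternary.
E: 254.7 Ma lies in 298.9–251.902 Ma, so Permian.

A — Carboniferous; B — Ectasian; C — Devonian; D — Quaternary; E — Permian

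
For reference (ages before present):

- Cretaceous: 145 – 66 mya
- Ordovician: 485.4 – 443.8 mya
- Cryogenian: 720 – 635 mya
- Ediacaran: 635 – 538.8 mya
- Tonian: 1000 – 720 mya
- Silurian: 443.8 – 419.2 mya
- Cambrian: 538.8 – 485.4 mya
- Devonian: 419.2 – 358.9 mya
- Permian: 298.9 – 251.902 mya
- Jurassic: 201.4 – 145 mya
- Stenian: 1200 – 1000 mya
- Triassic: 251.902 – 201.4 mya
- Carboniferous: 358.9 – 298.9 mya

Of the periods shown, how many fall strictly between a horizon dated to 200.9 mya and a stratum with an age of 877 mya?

The older date is 877 Ma and the younger is 200.9 Ma.
Periods with start < 877 and end > 200.9 Ma: Cryogenian (720–635), Ediacaran (635–538.8), Cambrian (538.8–485.4), Ordovician (485.4–443.8), Silurian (443.8–419.2), Devonian (419.2–358.9), Carboniferous (358.9–298.9), Permian (298.9–251.902), Triassic (251.902–201.4).
That is 9 complete periods.

9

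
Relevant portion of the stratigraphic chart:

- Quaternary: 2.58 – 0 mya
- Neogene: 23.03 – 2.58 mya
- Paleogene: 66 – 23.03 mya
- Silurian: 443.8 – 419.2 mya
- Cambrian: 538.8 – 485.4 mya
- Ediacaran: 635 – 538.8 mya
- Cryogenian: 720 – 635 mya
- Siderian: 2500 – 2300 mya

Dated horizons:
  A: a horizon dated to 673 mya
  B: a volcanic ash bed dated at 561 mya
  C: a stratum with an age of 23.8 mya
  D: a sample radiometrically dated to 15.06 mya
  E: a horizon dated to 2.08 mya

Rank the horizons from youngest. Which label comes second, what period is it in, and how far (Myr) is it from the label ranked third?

D, in the Neogene; 8.74 million years to C

Smaller Ma means younger, so youngest first: E 2.08 < D 15.06 < C 23.8 < B 561 < A 673.
Counting 2 along gives D (15.06 Ma); the excerpt puts that inside the Neogene, 23.03–2.58 Ma.
Next in line is C (23.8 Ma), and 23.8 − 15.06 = 8.74 Myr.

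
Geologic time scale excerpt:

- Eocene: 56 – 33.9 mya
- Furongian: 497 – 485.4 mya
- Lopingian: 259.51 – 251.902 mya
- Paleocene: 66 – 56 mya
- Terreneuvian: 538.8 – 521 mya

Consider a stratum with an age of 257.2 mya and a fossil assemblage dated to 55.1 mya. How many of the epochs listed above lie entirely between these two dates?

The older date is 257.2 Ma and the younger is 55.1 Ma.
Epochs with start < 257.2 and end > 55.1 Ma: Paleocene (66–56).
That is 1 complete epoch.

1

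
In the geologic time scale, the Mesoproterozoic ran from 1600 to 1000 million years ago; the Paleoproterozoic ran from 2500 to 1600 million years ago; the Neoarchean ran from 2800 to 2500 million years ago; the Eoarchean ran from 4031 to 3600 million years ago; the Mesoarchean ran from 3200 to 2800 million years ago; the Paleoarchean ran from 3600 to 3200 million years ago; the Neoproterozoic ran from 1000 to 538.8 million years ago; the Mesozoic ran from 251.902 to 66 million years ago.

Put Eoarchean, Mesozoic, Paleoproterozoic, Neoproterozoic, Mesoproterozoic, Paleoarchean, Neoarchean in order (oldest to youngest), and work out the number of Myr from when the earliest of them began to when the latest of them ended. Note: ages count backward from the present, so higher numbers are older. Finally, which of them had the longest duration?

Eoarchean → Paleoarchean → Neoarchean → Paleoproterozoic → Mesoproterozoic → Neoproterozoic → Mesozoic; total span 3965 Myr; longest is Paleoproterozoic

From the excerpt: Eoarchean 4031–3600; Mesozoic 251.902–66; Paleoproterozoic 2500–1600; Neoproterozoic 1000–538.8; Mesoproterozoic 1600–1000; Paleoarchean 3600–3200; Neoarchean 2800–2500 (Ma).
Larger Ma is earlier, so the oldest is Eoarchean and the youngest is Mesozoic; oldest to youngest: Eoarchean, Paleoarchean, Neoarchean, Paleoproterozoic, Mesoproterozoic, Neoproterozoic, Mesozoic.
Oldest start 4031 minus youngest end 66 gives 3965 Myr overall.
Individual lengths (start − end): Paleoproterozoic 900; Mesoproterozoic 600; Eoarchean 431; Neoarchean 300; Mesozoic 185.902; Neoproterozoic 461.2; Paleoarchean 400. The largest is Paleoproterozoic at 900 Myr.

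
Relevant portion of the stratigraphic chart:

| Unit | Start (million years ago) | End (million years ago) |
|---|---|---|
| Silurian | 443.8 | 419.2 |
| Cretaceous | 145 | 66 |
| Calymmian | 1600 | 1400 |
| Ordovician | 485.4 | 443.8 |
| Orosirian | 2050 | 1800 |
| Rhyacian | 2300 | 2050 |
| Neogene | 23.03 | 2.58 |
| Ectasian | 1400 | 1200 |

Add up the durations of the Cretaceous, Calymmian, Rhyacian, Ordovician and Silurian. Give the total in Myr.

595.2 million years

Duration is start − end for each: (145 − 66) + (1600 − 1400) + (2300 − 2050) + (485.4 − 443.8) + (443.8 − 419.2).
That is 79 + 200 + 250 + 41.6 + 24.6, which totals 595.2 million years.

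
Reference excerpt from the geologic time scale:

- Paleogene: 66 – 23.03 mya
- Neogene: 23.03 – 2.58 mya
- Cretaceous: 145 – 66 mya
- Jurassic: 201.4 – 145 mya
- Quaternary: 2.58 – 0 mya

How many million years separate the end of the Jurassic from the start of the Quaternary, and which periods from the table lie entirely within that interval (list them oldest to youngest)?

142.42 million years; Cretaceous, Paleogene, Neogene

The Jurassic closes at 145 Ma and the Quaternary opens at 2.58 Ma, so the interval is 145 − 2.58 = 142.42 Myr.
A period fits inside if it starts at or after 145 Ma and ends at or before 2.58 Ma; oldest first that gives Cretaceous, Paleogene, Neogene.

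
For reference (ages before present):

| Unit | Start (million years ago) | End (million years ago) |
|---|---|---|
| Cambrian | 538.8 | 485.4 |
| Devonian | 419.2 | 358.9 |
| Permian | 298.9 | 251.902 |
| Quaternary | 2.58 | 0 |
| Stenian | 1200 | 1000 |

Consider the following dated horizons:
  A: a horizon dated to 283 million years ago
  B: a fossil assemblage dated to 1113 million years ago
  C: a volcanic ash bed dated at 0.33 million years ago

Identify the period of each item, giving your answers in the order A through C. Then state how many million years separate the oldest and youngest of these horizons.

Match each age against the start–end ranges in the excerpt: A = 283 Ma → Permian (298.9–251.902); B = 1113 Ma → Stenian (1200–1000); C = 0.33 Ma → Quaternary (2.58–0).
The largest age is 1113 Ma and the smallest is 0.33 Ma; their difference is 1112.67 Myr.

A — Permian; B — Stenian; C — Quaternary; span 1112.67 million years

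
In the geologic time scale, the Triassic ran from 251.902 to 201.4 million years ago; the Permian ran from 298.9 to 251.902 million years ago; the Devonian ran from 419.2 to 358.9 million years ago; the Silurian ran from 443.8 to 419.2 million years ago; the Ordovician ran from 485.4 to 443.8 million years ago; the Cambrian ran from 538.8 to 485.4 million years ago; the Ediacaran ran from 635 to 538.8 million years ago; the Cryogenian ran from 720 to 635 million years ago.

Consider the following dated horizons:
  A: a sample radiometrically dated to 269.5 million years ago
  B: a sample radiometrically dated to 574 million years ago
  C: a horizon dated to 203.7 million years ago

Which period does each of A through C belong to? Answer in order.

A: 269.5 Ma lies in 298.9–251.902 Ma, so Permian.
B: 574 Ma lies in 635–538.8 Ma, so Ediacaran.
C: 203.7 Ma lies in 251.902–201.4 Ma, so Triassic.

A — Permian; B — Ediacaran; C — Triassic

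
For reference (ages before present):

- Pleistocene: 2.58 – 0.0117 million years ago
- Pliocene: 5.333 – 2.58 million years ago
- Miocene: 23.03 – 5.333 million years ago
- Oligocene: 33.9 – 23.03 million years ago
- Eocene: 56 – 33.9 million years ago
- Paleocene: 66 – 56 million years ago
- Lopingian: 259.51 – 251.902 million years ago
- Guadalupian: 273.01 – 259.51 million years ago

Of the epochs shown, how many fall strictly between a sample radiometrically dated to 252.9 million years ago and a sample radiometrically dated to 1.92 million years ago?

The older date is 252.9 Ma and the younger is 1.92 Ma.
Epochs with start < 252.9 and end > 1.92 Ma: Paleocene (66–56), Eocene (56–33.9), Oligocene (33.9–23.03), Miocene (23.03–5.333), Pliocene (5.333–2.58).
That is 5 complete epochs.

5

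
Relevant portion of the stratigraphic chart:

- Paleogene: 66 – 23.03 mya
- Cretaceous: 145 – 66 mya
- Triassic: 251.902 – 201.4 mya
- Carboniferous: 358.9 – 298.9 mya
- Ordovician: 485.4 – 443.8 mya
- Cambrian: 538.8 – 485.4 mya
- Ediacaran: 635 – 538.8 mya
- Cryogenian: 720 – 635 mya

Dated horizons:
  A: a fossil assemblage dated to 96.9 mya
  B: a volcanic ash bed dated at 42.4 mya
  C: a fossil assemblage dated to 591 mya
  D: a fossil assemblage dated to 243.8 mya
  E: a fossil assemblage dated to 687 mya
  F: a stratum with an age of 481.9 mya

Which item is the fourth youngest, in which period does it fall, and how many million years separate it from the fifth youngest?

Smaller Ma means younger, so youngest first: B 42.4 < A 96.9 < D 243.8 < F 481.9 < C 591 < E 687.
Counting 4 along gives F (481.9 Ma); the excerpt puts that inside the Ordovician, 485.4–443.8 Ma.
Next in line is C (591 Ma), and 591 − 481.9 = 109.1 Myr.

F, in the Ordovician; 109.1 million years to C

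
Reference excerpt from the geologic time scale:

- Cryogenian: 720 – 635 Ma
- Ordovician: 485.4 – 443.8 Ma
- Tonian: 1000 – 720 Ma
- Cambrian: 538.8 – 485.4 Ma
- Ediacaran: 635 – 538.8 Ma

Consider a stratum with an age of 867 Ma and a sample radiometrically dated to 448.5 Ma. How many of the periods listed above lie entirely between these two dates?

3

867 Ma sits inside the Tonian (1000–720) and 448.5 Ma inside the Ordovician (485.4–443.8); neither of those is wholly between the two dates.
The listed periods lying completely between them are Cryogenian, Ediacaran, Cambrian — 3 in all.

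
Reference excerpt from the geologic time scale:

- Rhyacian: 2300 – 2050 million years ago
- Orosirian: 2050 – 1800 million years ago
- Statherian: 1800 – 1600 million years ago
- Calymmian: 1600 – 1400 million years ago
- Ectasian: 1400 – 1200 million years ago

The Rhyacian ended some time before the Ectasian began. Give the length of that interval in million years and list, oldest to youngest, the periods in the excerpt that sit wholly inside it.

650 million years; Orosirian, Statherian, Calymmian

The Rhyacian closes at 2050 Ma and the Ectasian opens at 1400 Ma, so the interval is 2050 − 1400 = 650 Myr.
A period fits inside if it starts at or after 2050 Ma and ends at or before 1400 Ma; oldest first that gives Orosirian, Statherian, Calymmian.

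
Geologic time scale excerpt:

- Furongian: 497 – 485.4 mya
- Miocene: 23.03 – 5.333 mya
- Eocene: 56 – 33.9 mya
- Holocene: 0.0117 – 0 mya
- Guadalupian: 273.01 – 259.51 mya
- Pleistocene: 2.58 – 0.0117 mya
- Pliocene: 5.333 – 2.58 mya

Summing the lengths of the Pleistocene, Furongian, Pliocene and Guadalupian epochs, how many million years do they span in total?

30.4213 million years

Duration is start − end for each: (2.58 − 0.0117) + (497 − 485.4) + (5.333 − 2.58) + (273.01 − 259.51).
That is 2.5683 + 11.6 + 2.753 + 13.5, which totals 30.4213 million years.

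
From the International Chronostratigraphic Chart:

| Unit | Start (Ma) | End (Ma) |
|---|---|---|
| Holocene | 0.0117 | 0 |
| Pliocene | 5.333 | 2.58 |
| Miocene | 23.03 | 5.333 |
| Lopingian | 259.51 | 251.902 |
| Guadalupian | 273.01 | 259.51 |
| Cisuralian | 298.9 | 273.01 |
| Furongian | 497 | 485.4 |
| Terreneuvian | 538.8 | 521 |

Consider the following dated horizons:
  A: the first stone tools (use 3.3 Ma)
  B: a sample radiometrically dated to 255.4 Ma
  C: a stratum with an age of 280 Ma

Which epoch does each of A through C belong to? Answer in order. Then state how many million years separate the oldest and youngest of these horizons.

A — Pliocene; B — Lopingian; C — Cisuralian; span 276.7 million years

Match each age against the start–end ranges in the excerpt: A = 3.3 Ma → Pliocene (5.333–2.58); B = 255.4 Ma → Lopingian (259.51–251.902); C = 280 Ma → Cisuralian (298.9–273.01).
The largest age is 280 Ma and the smallest is 3.3 Ma; their difference is 276.7 Myr.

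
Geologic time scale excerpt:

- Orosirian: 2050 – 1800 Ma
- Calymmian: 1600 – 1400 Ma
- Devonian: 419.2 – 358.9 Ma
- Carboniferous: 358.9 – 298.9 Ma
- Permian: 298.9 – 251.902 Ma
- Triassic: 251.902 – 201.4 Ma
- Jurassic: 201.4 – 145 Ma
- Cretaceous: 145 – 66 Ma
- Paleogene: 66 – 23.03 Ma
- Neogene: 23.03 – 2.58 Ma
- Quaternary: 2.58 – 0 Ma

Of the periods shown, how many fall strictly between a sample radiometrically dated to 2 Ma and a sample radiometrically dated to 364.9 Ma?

7

The older date is 364.9 Ma and the younger is 2 Ma.
Periods with start < 364.9 and end > 2 Ma: Carboniferous (358.9–298.9), Permian (298.9–251.902), Triassic (251.902–201.4), Jurassic (201.4–145), Cretaceous (145–66), Paleogene (66–23.03), Neogene (23.03–2.58).
That is 7 complete periods.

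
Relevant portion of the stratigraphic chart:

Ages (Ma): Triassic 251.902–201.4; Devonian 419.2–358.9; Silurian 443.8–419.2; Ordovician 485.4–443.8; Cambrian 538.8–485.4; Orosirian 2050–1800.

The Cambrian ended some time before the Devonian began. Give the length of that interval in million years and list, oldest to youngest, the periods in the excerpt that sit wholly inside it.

66.2 million years; Ordovician, Silurian

End of Cambrian = 485.4 Ma; start of Devonian = 419.2 Ma.
Gap = 485.4 − 419.2 = 66.2 Myr.
Periods wholly inside 485.4–419.2 Ma: Ordovician (485.4–443.8), Silurian (443.8–419.2).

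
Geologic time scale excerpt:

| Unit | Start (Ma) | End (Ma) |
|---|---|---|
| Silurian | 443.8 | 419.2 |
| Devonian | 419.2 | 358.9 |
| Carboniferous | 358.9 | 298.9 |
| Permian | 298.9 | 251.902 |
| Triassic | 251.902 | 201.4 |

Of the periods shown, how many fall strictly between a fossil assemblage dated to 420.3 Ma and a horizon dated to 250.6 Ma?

3

420.3 Ma sits inside the Silurian (443.8–419.2) and 250.6 Ma inside the Triassic (251.902–201.4); neither of those is wholly between the two dates.
The listed periods lying completely between them are Devonian, Carboniferous, Permian — 3 in all.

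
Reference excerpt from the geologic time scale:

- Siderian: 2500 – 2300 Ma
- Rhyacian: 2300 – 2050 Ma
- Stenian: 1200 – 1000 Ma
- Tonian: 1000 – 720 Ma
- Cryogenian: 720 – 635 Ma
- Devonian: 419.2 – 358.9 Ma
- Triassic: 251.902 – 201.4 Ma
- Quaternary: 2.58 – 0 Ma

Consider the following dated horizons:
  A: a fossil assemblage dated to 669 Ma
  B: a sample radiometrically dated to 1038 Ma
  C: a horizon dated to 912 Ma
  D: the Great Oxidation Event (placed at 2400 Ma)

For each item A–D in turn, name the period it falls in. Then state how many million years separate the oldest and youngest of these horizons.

A: 669 Ma lies in 720–635 Ma, so Cryogenian.
B: 1038 Ma lies in 1200–1000 Ma, so Stenian.
C: 912 Ma lies in 1000–720 Ma, so Tonian.
D: 2400 Ma lies in 2500–2300 Ma, so Siderian.
Oldest = 2400 Ma, youngest = 669 Ma → span 1731 Myr.

A — Cryogenian; B — Stenian; C — Tonian; D — Siderian; span 1731 million years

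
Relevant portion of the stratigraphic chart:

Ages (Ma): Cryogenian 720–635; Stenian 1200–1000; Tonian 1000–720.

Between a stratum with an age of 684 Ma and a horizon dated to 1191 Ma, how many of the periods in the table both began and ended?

1

1191 Ma sits inside the Stenian (1200–1000) and 684 Ma inside the Cryogenian (720–635); neither of those is wholly between the two dates.
The listed periods lying completely between them are Tonian — 1 in all.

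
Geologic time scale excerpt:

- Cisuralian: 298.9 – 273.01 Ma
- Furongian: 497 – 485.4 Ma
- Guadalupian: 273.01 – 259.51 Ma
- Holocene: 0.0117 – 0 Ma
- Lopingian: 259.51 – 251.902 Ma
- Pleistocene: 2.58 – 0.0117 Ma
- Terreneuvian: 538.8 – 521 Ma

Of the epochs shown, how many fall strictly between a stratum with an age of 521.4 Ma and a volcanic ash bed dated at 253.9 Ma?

3

521.4 Ma sits inside the Terreneuvian (538.8–521) and 253.9 Ma inside the Lopingian (259.51–251.902); neither of those is wholly between the two dates.
The listed epochs lying completely between them are Furongian, Cisuralian, Guadalupian — 3 in all.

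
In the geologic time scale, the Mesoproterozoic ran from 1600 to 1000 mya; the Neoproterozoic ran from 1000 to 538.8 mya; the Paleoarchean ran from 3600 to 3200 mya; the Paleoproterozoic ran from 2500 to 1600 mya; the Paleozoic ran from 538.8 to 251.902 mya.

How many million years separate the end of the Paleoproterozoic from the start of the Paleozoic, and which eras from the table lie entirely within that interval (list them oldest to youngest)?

The Paleoproterozoic closes at 1600 Ma and the Paleozoic opens at 538.8 Ma, so the interval is 1600 − 538.8 = 1061.2 Myr.
An era fits inside if it starts at or after 1600 Ma and ends at or before 538.8 Ma; oldest first that gives Mesoproterozoic, Neoproterozoic.

1061.2 million years; Mesoproterozoic, Neoproterozoic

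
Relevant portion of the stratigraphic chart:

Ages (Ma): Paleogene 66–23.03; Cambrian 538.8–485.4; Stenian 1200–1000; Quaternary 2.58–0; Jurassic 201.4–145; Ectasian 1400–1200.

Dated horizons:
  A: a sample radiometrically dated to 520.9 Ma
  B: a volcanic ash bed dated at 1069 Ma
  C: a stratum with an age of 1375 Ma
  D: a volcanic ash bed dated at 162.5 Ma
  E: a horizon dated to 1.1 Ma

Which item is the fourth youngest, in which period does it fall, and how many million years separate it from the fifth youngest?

Smaller Ma means younger, so youngest first: E 1.1 < D 162.5 < A 520.9 < B 1069 < C 1375.
Counting 4 along gives B (1069 Ma); the excerpt puts that inside the Stenian, 1200–1000 Ma.
Next in line is C (1375 Ma), and 1375 − 1069 = 306 Myr.

B, in the Stenian; 306 million years to C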